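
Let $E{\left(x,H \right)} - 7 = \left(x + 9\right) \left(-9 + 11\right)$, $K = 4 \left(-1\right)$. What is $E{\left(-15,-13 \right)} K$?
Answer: $20$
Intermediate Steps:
$K = -4$
$E{\left(x,H \right)} = 25 + 2 x$ ($E{\left(x,H \right)} = 7 + \left(x + 9\right) \left(-9 + 11\right) = 7 + \left(9 + x\right) 2 = 7 + \left(18 + 2 x\right) = 25 + 2 x$)
$E{\left(-15,-13 \right)} K = \left(25 + 2 \left(-15\right)\right) \left(-4\right) = \left(25 - 30\right) \left(-4\right) = \left(-5\right) \left(-4\right) = 20$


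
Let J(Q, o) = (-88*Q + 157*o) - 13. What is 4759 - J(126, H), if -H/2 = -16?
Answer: 10836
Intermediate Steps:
H = 32 (H = -2*(-16) = 32)
J(Q, o) = -13 - 88*Q + 157*o
4759 - J(126, H) = 4759 - (-13 - 88*126 + 157*32) = 4759 - (-13 - 11088 + 5024) = 4759 - 1*(-6077) = 4759 + 6077 = 10836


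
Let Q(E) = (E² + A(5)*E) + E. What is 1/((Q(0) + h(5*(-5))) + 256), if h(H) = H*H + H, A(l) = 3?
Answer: 1/856 ≈ 0.0011682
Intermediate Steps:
Q(E) = E² + 4*E (Q(E) = (E² + 3*E) + E = E² + 4*E)
h(H) = H + H² (h(H) = H² + H = H + H²)
1/((Q(0) + h(5*(-5))) + 256) = 1/((0*(4 + 0) + (5*(-5))*(1 + 5*(-5))) + 256) = 1/((0*4 - 25*(1 - 25)) + 256) = 1/((0 - 25*(-24)) + 256) = 1/((0 + 600) + 256) = 1/(600 + 256) = 1/856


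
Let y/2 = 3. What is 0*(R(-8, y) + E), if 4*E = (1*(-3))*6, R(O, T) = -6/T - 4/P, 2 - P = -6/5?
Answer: 0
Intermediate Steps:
y = 6 (y = 2*3 = 6)
P = 16/5 (P = 2 - (-6)/5 = 2 - 1*(-6/5) = 2 + 6/5 = 16/5 ≈ 3.2000)
R(O, T) = -5/4 - 6/T (R(O, T) = -6/T - 4/16/5 = -6/T - 4*5/16 = -6/T - 5/4 = -5/4 - 6/T)
E = -9/2 (E = ((1*(-3))*6)/4 = (-3*6)/4 = (1/4)*(-18) = -9/2 ≈ -4.5000)
0*(R(-8, y) + E) = 0*((-5/4 - 6/6) - 9/2) = 0*((-5/4 - 6*1/6) - 9/2) = 0*((-5/4 - 1) - 9/2) = 0*(-9/4 - 9/2) = 0*(-27/4) = 0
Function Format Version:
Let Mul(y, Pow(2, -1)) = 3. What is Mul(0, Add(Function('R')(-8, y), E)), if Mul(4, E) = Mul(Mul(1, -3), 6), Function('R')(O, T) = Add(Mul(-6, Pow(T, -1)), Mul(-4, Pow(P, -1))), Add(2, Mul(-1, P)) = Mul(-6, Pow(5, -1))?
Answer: 0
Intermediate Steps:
y = 6 (y = Mul(2, 3) = 6)
P = Rational(16, 5) (P = Add(2, Mul(-1, Mul(-6, Pow(5, -1)))) = Add(2, Mul(-1, Mul(-6, Rational(1, 5)))) = Add(2, Mul(-1, Rational(-6, 5))) = Add(2, Rational(6, 5)) = Rational(16, 5) ≈ 3.2000)
Function('R')(O, T) = Add(Rational(-5, 4), Mul(-6, Pow(T, -1))) (Function('R')(O, T) = Add(Mul(-6, Pow(T, -1)), Mul(-4, Pow(Rational(16, 5), -1))) = Add(Mul(-6, Pow(T, -1)), Mul(-4, Rational(5, 16))) = Add(Mul(-6, Pow(T, -1)), Rational(-5, 4)) = Add(Rational(-5, 4), Mul(-6, Pow(T, -1))))
E = Rational(-9, 2) (E = Mul(Rational(1, 4), Mul(Mul(1, -3), 6)) = Mul(Rational(1, 4), Mul(-3, 6)) = Mul(Rational(1, 4), -18) = Rational(-9, 2) ≈ -4.5000)
Mul(0, Add(Function('R')(-8, y), E)) = Mul(0, Add(Add(Rational(-5, 4), Mul(-6, Pow(6, -1))), Rational(-9, 2))) = Mul(0, Add(Add(Rational(-5, 4), Mul(-6, Rational(1, 6))), Rational(-9, 2))) = Mul(0, Add(Add(Rational(-5, 4), -1), Rational(-9, 2))) = Mul(0, Add(Rational(-9, 4), Rational(-9, 2))) = Mul(0, Rational(-27, 4)) = 0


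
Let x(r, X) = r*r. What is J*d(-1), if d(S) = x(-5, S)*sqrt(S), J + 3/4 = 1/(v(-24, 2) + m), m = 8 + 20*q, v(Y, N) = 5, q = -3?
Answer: -3625*I/188 ≈ -19.282*I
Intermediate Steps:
x(r, X) = r**2
m = -52 (m = 8 + 20*(-3) = 8 - 60 = -52)
J = -145/188 (J = -3/4 + 1/(5 - 52) = -3/4 + 1/(-47) = -3/4 - 1/47 = -145/188 ≈ -0.77128)
d(S) = 25*sqrt(S) (d(S) = (-5)**2*sqrt(S) = 25*sqrt(S))
J*d(-1) = -3625*sqrt(-1)/188 = -3625*I/188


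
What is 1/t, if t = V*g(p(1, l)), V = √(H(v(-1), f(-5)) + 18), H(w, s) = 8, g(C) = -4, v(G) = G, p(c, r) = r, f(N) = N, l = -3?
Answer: -√26/104 ≈ -0.049029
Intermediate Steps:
V = √26 (V = √(8 + 18) = √26 ≈ 5.0990)
t = -4*√26 (t = √26*(-4) = -4*√26 ≈ -20.396)
1/t = 1/(-4*√26) = -√26/104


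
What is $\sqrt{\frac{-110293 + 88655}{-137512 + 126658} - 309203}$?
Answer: $\frac{i \sqrt{112428268754}}{603} \approx 556.06 i$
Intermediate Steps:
$\sqrt{\frac{-110293 + 88655}{-137512 + 126658} - 309203} = \sqrt{- \frac{21638}{-10854} - 309203} = \sqrt{\left(-21638\right) \left(- \frac{1}{10854}\right) - 309203} = \sqrt{\frac{10819}{5427} - 309203} = \sqrt{- \frac{1678033862}{5427}} = \frac{i \sqrt{112428268754}}{603}$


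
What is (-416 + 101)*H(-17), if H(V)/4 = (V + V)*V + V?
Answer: -706860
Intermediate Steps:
H(V) = 4*V + 8*V² (H(V) = 4*((V + V)*V + V) = 4*((2*V)*V + V) = 4*(2*V² + V) = 4*(V + 2*V²) = 4*V + 8*V²)
(-416 + 101)*H(-17) = (-416 + 101)*(4*(-17)*(1 + 2*(-17))) = -1260*(-17)*(1 - 34) = -1260*(-17)*(-33) = -315*2244 = -706860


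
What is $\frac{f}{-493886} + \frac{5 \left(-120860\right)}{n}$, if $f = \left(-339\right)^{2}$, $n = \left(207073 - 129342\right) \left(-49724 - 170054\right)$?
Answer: $- \frac{981480885363239}{4218666475214074} \approx -0.23265$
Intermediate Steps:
$n = -17083563718$ ($n = 77731 \left(-219778\right) = -17083563718$)
$f = 114921$
$\frac{f}{-493886} + \frac{5 \left(-120860\right)}{n} = \frac{114921}{-493886} + \frac{5 \left(-120860\right)}{-17083563718} = 114921 \left(- \frac{1}{493886}\right) - - \frac{302150}{8541781859} = - \frac{114921}{493886} + \frac{302150}{8541781859} = - \frac{981480885363239}{4218666475214074}$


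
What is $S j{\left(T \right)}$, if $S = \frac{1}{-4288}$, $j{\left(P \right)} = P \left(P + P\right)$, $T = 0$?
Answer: $0$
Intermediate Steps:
$j{\left(P \right)} = 2 P^{2}$ ($j{\left(P \right)} = P 2 P = 2 P^{2}$)
$S = - \frac{1}{4288} \approx -0.00023321$
$S j{\left(T \right)} = - \frac{2 \cdot 0^{2}}{4288} = - \frac{2 \cdot 0}{4288} = \left(- \frac{1}{4288}\right) 0 = 0$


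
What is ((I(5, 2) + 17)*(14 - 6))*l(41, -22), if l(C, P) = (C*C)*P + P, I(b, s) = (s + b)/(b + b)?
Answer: -26198832/5 ≈ -5.2398e+6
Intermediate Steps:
I(b, s) = (b + s)/(2*b) (I(b, s) = (b + s)/((2*b)) = (b + s)*(1/(2*b)) = (b + s)/(2*b))
l(C, P) = P + P*C² (l(C, P) = C²*P + P = P*C² + P = P + P*C²)
((I(5, 2) + 17)*(14 - 6))*l(41, -22) = (((½)*(5 + 2)/5 + 17)*(14 - 6))*(-22*(1 + 41²)) = (((½)*(⅕)*7 + 17)*8)*(-22*(1 + 1681)) = ((7/10 + 17)*8)*(-22*1682) = ((177/10)*8)*(-37004) = (708/5)*(-37004) = -26198832/5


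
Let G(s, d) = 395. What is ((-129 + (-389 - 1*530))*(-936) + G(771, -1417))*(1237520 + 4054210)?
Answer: 5192896358790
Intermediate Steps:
((-129 + (-389 - 1*530))*(-936) + G(771, -1417))*(1237520 + 4054210) = ((-129 + (-389 - 1*530))*(-936) + 395)*(1237520 + 4054210) = ((-129 + (-389 - 530))*(-936) + 395)*5291730 = ((-129 - 919)*(-936) + 395)*5291730 = (-1048*(-936) + 395)*5291730 = (980928 + 395)*5291730 = 981323*5291730 = 5192896358790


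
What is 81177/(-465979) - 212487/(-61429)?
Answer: 2000592720/609034553 ≈ 3.2849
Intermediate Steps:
81177/(-465979) - 212487/(-61429) = 81177*(-1/465979) - 212487*(-1/61429) = -81177/465979 + 4521/1307 = 2000592720/609034553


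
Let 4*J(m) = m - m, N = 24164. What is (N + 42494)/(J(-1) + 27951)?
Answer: 66658/27951 ≈ 2.3848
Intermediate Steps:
J(m) = 0 (J(m) = (m - m)/4 = (1/4)*0 = 0)
(N + 42494)/(J(-1) + 27951) = (24164 + 42494)/(0 + 27951) = 66658/27951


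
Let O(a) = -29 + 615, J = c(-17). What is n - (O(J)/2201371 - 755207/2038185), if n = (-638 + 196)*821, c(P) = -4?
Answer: -1628177786787599683/4486801351635 ≈ -3.6288e+5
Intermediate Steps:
n = -362882 (n = -442*821 = -362882)
J = -4
O(a) = 586
n - (O(J)/2201371 - 755207/2038185) = -362882 - (586/2201371 - 755207/2038185) = -362882 - 1*(-1661296412387/4486801351635) = -362882 + 1661296412387/4486801351635 = -1628177786787599683/4486801351635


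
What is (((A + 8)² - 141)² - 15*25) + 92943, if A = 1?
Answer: 96168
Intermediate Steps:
(((A + 8)² - 141)² - 15*25) + 92943 = (((1 + 8)² - 141)² - 15*25) + 92943 = ((9² - 141)² - 375) + 92943 = ((81 - 141)² - 375) + 92943 = ((-60)² - 375) + 92943 = (3600 - 375) + 92943 = 3225 + 92943 = 96168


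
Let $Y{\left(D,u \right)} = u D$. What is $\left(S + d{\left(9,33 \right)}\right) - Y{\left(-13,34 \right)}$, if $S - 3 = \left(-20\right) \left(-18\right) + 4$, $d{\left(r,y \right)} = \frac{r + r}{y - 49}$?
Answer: $\frac{6463}{8} \approx 807.88$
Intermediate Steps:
$d{\left(r,y \right)} = \frac{2 r}{-49 + y}$
$Y{\left(D,u \right)} = D u$
$S = 367$ ($S = 3 + \left(\left(-20\right) \left(-18\right) + 4\right) = 3 + \left(360 + 4\right) = 3 + 364 = 367$)
$\left(S + d{\left(9,33 \right)}\right) - Y{\left(-13,34 \right)} = \left(367 + 2 \cdot 9 \frac{1}{-49 + 33}\right) - \left(-13\right) 34 = \left(367 + 2 \cdot 9 \frac{1}{-16}\right) - -442 = \left(367 + 2 \cdot 9 \left(- \frac{1}{16}\right)\right) + 442 = \left(367 - \frac{9}{8}\right) + 442 = \frac{2927}{8} + 442 = \frac{6463}{8}$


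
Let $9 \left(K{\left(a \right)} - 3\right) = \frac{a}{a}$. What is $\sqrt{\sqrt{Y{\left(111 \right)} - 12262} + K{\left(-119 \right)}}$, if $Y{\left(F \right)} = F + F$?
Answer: $\frac{\sqrt{28 + 18 i \sqrt{3010}}}{3} \approx 7.5127 + 7.3027 i$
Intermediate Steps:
$K{\left(a \right)} = \frac{28}{9}$ ($K{\left(a \right)} = 3 + \frac{a \frac{1}{a}}{9} = 3 + \frac{1}{9} \cdot 1 = 3 + \frac{1}{9} = \frac{28}{9}$)
$Y{\left(F \right)} = 2 F$
$\sqrt{\sqrt{Y{\left(111 \right)} - 12262} + K{\left(-119 \right)}} = \sqrt{\sqrt{2 \cdot 111 - 12262} + \frac{28}{9}} = \sqrt{\sqrt{222 - 12262} + \frac{28}{9}} = \sqrt{\sqrt{-12040} + \frac{28}{9}} = \sqrt{2 i \sqrt{3010} + \frac{28}{9}} = \sqrt{\frac{28}{9} + 2 i \sqrt{3010}}$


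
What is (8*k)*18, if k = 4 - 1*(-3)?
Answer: 1008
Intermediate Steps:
k = 7 (k = 4 + 3 = 7)
(8*k)*18 = (8*7)*18 = 56*18 = 1008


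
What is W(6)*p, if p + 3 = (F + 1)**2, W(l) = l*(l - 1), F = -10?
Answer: 2340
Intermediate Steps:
W(l) = l*(-1 + l)
p = 78 (p = -3 + (-10 + 1)**2 = -3 + (-9)**2 = -3 + 81 = 78)
W(6)*p = (6*(-1 + 6))*78 = (6*5)*78 = 30*78 = 2340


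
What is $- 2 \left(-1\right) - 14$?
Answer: $-12$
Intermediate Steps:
$- 2 \left(-1\right) - 14 = \left(-1\right) \left(-2\right) - 14 = 2 - 14 = -12$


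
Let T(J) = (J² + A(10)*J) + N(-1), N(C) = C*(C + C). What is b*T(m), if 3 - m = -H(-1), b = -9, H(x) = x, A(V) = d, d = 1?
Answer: -72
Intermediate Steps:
A(V) = 1
m = 2 (m = 3 - (-1)*(-1) = 3 - 1*1 = 3 - 1 = 2)
N(C) = 2*C² (N(C) = C*(2*C) = 2*C²)
T(J) = 2 + J + J² (T(J) = (J² + 1*J) + 2*(-1)² = (J² + J) + 2*1 = (J + J²) + 2 = 2 + J + J²)
b*T(m) = -9*(2 + 2 + 2²) = -9*(2 + 2 + 4) = -9*8 = -72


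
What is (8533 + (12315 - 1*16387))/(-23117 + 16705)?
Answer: -4461/6412 ≈ -0.69573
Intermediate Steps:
(8533 + (12315 - 1*16387))/(-23117 + 16705) = (8533 + (12315 - 16387))/(-6412) = (8533 - 4072)*(-1/6412) = 4461*(-1/6412) = -4461/6412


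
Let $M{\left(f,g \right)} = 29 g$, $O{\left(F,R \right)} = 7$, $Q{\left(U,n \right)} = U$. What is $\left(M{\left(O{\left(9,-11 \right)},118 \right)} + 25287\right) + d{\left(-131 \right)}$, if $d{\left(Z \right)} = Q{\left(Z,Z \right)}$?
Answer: $28578$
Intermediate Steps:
$d{\left(Z \right)} = Z$
$\left(M{\left(O{\left(9,-11 \right)},118 \right)} + 25287\right) + d{\left(-131 \right)} = \left(29 \cdot 118 + 25287\right) - 131 = \left(3422 + 25287\right) - 131 = 28709 - 131 = 28578$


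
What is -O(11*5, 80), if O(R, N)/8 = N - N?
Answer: 0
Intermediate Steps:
O(R, N) = 0 (O(R, N) = 8*(N - N) = 8*0 = 0)
-O(11*5, 80) = -1*0 = 0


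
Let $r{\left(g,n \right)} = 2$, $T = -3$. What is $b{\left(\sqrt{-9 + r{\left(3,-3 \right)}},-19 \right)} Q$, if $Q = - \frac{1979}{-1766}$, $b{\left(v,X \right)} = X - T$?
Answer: $- \frac{15832}{883} \approx -17.93$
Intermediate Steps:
$b{\left(v,X \right)} = 3 + X$ ($b{\left(v,X \right)} = X - -3 = X + 3 = 3 + X$)
$Q = \frac{1979}{1766}$ ($Q = \left(-1979\right) \left(- \frac{1}{1766}\right) = \frac{1979}{1766} \approx 1.1206$)
$b{\left(\sqrt{-9 + r{\left(3,-3 \right)}},-19 \right)} Q = \left(3 - 19\right) \frac{1979}{1766} = \left(-16\right) \frac{1979}{1766} = - \frac{15832}{883}$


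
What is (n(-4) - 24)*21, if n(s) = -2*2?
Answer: -588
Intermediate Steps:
n(s) = -4
(n(-4) - 24)*21 = (-4 - 24)*21 = -28*21 = -588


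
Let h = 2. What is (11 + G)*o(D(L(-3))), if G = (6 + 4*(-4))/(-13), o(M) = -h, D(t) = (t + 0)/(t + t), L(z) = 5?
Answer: -306/13 ≈ -23.538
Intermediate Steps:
D(t) = ½ (D(t) = t/((2*t)) = t*(1/(2*t)) = ½)
o(M) = -2 (o(M) = -1*2 = -2)
G = 10/13 (G = (6 - 16)*(-1/13) = -10*(-1/13) = 10/13 ≈ 0.76923)
(11 + G)*o(D(L(-3))) = (11 + 10/13)*(-2) = (153/13)*(-2) = -306/13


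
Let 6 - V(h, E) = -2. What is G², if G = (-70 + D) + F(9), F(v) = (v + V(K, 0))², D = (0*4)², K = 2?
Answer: 47961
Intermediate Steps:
V(h, E) = 8 (V(h, E) = 6 - 1*(-2) = 6 + 2 = 8)
D = 0 (D = 0² = 0)
F(v) = (8 + v)² (F(v) = (v + 8)² = (8 + v)²)
G = 219 (G = (-70 + 0) + (8 + 9)² = -70 + 17² = -70 + 289 = 219)
G² = 219² = 47961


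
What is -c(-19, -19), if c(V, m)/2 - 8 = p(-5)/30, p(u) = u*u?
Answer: -53/3 ≈ -17.667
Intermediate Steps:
p(u) = u²
c(V, m) = 53/3 (c(V, m) = 16 + 2*((-5)²/30) = 16 + 2*(25*(1/30)) = 16 + 2*(⅚) = 16 + 5/3 = 53/3)
-c(-19, -19) = -1*53/3 = -53/3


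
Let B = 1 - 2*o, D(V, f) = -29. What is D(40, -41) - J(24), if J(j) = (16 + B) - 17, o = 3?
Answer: -23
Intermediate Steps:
B = -5 (B = 1 - 2*3 = 1 - 6 = -5)
J(j) = -6 (J(j) = (16 - 5) - 17 = 11 - 17 = -6)
D(40, -41) - J(24) = -29 - 1*(-6) = -29 + 6 = -23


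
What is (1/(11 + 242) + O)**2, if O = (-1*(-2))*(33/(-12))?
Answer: 7733961/256036 ≈ 30.207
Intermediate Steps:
O = -11/2 (O = 2*(33*(-1/12)) = 2*(-11/4) = -11/2 ≈ -5.5000)
(1/(11 + 242) + O)**2 = (1/(11 + 242) - 11/2)**2 = (1/253 - 11/2)**2 = (-2781/506)**2 = 7733961/256036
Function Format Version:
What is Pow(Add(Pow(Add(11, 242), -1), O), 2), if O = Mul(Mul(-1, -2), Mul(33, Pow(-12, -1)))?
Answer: Rational(7733961, 256036) ≈ 30.207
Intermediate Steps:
O = Rational(-11, 2) (O = Mul(2, Mul(33, Rational(-1, 12))) = Mul(2, Rational(-11, 4)) = Rational(-11, 2) ≈ -5.5000)
Pow(Add(Pow(Add(11, 242), -1), O), 2) = Pow(Add(Pow(Add(11, 242), -1), Rational(-11, 2)), 2) = Pow(Add(Pow(253, -1), Rational(-11, 2)), 2) = Pow(Add(Rational(1, 253), Rational(-11, 2)), 2) = Pow(Rational(-2781, 506), 2) = Rational(7733961, 256036)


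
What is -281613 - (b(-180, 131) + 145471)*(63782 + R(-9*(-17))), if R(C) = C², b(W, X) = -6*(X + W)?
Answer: -12709677728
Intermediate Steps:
b(W, X) = -6*W - 6*X (b(W, X) = -6*(W + X) = -6*W - 6*X)
-281613 - (b(-180, 131) + 145471)*(63782 + R(-9*(-17))) = -281613 - ((-6*(-180) - 6*131) + 145471)*(63782 + (-9*(-17))²) = -281613 - ((1080 - 786) + 145471)*(63782 + 153²) = -281613 - (294 + 145471)*(63782 + 23409) = -281613 - 145765*87191 = -281613 - 1*12709396115 = -281613 - 12709396115 = -12709677728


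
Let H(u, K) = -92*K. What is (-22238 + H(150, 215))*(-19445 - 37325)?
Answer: 2385361860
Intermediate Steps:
(-22238 + H(150, 215))*(-19445 - 37325) = (-22238 - 92*215)*(-19445 - 37325) = (-22238 - 19780)*(-56770) = -42018*(-56770) = 2385361860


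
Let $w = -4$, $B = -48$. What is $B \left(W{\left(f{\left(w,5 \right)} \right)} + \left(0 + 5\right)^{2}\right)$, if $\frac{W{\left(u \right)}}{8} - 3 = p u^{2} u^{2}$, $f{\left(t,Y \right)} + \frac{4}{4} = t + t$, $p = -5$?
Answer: $12594768$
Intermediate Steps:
$f{\left(t,Y \right)} = -1 + 2 t$ ($f{\left(t,Y \right)} = -1 + \left(t + t\right) = -1 + 2 t$)
$W{\left(u \right)} = 24 - 40 u^{4}$ ($W{\left(u \right)} = 24 + 8 - 5 u^{2} u^{2} = 24 + 8 \left(- 5 u^{4}\right) = 24 - 40 u^{4}$)
$B \left(W{\left(f{\left(w,5 \right)} \right)} + \left(0 + 5\right)^{2}\right) = - 48 \left(\left(24 - 40 \left(-1 + 2 \left(-4\right)\right)^{4}\right) + \left(0 + 5\right)^{2}\right) = - 48 \left(\left(24 - 40 \left(-1 - 8\right)^{4}\right) + 5^{2}\right) = - 48 \left(\left(24 - 40 \left(-9\right)^{4}\right) + 25\right) = - 48 \left(\left(24 - 262440\right) + 25\right) = - 48 \left(-262416 + 25\right) = \left(-48\right) \left(-262391\right) = 12594768$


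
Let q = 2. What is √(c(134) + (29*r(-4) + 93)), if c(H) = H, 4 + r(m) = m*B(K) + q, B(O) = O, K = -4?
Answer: √633 ≈ 25.159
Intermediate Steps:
r(m) = -2 - 4*m (r(m) = -4 + (m*(-4) + 2) = -4 + (-4*m + 2) = -4 + (2 - 4*m) = -2 - 4*m)
√(c(134) + (29*r(-4) + 93)) = √(134 + (29*(-2 - 4*(-4)) + 93)) = √(134 + (29*(-2 + 16) + 93)) = √(134 + (29*14 + 93)) = √(134 + (406 + 93)) = √(134 + 499) = √633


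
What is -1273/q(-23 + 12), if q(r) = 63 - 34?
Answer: -1273/29 ≈ -43.897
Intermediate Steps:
q(r) = 29
-1273/q(-23 + 12) = -1273/29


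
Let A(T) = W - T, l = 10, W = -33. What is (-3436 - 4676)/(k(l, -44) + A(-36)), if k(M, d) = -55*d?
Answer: -8112/2423 ≈ -3.3479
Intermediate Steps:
A(T) = -33 - T
(-3436 - 4676)/(k(l, -44) + A(-36)) = (-3436 - 4676)/(-55*(-44) + (-33 - 1*(-36))) = -8112/(2420 + (-33 + 36)) = -8112/(2420 + 3) = -8112/2423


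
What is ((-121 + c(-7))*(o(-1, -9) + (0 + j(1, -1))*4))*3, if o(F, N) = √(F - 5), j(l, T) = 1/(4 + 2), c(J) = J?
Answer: -256 - 384*I*√6 ≈ -256.0 - 940.6*I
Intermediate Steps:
j(l, T) = ⅙ (j(l, T) = 1/6 = ⅙)
o(F, N) = √(-5 + F)
((-121 + c(-7))*(o(-1, -9) + (0 + j(1, -1))*4))*3 = ((-121 - 7)*(√(-5 - 1) + (0 + ⅙)*4))*3 = -128*(√(-6) + (⅙)*4)*3 = -128*(I*√6 + ⅔)*3 = -128*(⅔ + I*√6)*3 = (-256/3 - 128*I*√6)*3 = -256 - 384*I*√6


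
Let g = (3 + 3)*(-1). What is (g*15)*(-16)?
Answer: 1440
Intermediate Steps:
g = -6 (g = 6*(-1) = -6)
(g*15)*(-16) = -6*15*(-16) = -90*(-16) = 1440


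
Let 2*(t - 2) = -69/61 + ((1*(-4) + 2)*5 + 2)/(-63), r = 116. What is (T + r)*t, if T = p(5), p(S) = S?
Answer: 1393073/7686 ≈ 181.25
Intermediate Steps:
T = 5
t = 11513/7686 (t = 2 + (-69/61 + ((1*(-4) + 2)*5 + 2)/(-63))/2 = 2 + (-69*1/61 + ((-4 + 2)*5 + 2)*(-1/63))/2 = 2 + (-69/61 + (-2*5 + 2)*(-1/63))/2 = 2 + (-69/61 + (-10 + 2)*(-1/63))/2 = 2 + (-69/61 - 8*(-1/63))/2 = 2 + (-69/61 + 8/63)/2 = 2 + (1/2)*(-3859/3843) = 2 - 3859/7686 = 11513/7686 ≈ 1.4979)
(T + r)*t = (5 + 116)*(11513/7686) = 121*(11513/7686) = 1393073/7686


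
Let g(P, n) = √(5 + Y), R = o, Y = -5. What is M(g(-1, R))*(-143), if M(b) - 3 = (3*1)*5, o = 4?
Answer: -2574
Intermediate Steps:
R = 4
g(P, n) = 0 (g(P, n) = √(5 - 5) = √0 = 0)
M(b) = 18 (M(b) = 3 + (3*1)*5 = 3 + 3*5 = 3 + 15 = 18)
M(g(-1, R))*(-143) = 18*(-143) = -2574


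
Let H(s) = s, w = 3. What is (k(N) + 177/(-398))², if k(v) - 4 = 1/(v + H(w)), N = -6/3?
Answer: 3286969/158404 ≈ 20.751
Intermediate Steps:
N = -2 (N = -6*⅓ = -2)
k(v) = 4 + 1/(3 + v) (k(v) = 4 + 1/(v + 3) = 4 + 1/(3 + v))
(k(N) + 177/(-398))² = ((13 + 4*(-2))/(3 - 2) + 177/(-398))² = ((13 - 8)/1 + 177*(-1/398))² = (1*5 - 177/398)² = (5 - 177/398)² = (1813/398)² = 3286969/158404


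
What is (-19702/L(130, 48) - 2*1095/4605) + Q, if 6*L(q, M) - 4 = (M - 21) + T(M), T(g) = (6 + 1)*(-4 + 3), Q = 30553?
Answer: 15734993/614 ≈ 25627.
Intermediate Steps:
T(g) = -7 (T(g) = 7*(-1) = -7)
L(q, M) = -4 + M/6 (L(q, M) = ⅔ + ((M - 21) - 7)/6 = ⅔ + ((-21 + M) - 7)/6 = ⅔ + (-28 + M)/6 = ⅔ + (-14/3 + M/6) = -4 + M/6)
(-19702/L(130, 48) - 2*1095/4605) + Q = (-19702/(-4 + (⅙)*48) - 2*1095/4605) + 30553 = (-19702/(-4 + 8) - 2190*1/4605) + 30553 = (-19702/4 - 146/307) + 30553 = (-19702*¼ - 146/307) + 30553 = (-9851/2 - 146/307) + 30553 = -3024549/614 + 30553 = 15734993/614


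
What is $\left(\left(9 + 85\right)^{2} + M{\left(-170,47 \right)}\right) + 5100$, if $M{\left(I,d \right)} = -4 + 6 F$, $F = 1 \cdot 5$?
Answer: $13962$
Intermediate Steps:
$F = 5$
$M{\left(I,d \right)} = 26$ ($M{\left(I,d \right)} = -4 + 6 \cdot 5 = -4 + 30 = 26$)
$\left(\left(9 + 85\right)^{2} + M{\left(-170,47 \right)}\right) + 5100 = \left(\left(9 + 85\right)^{2} + 26\right) + 5100 = \left(94^{2} + 26\right) + 5100 = \left(8836 + 26\right) + 5100 = 8862 + 5100 = 13962$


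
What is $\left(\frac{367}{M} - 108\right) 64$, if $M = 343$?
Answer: $- \frac{2347328}{343} \approx -6843.5$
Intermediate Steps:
$\left(\frac{367}{M} - 108\right) 64 = \left(\frac{367}{343} - 108\right) 64 = \left(- \frac{36677}{343}\right) 64 = - \frac{2347328}{343}$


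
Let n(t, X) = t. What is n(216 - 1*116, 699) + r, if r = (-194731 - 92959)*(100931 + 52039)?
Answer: -44007939200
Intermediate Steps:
r = -44007939300 (r = -287690*152970 = -44007939300)
n(216 - 1*116, 699) + r = (216 - 1*116) - 44007939300 = (216 - 116) - 44007939300 = 100 - 44007939300 = -44007939200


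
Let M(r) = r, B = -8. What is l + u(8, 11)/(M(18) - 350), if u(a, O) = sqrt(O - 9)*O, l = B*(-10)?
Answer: 80 - 11*sqrt(2)/332 ≈ 79.953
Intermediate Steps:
l = 80 (l = -8*(-10) = 80)
u(a, O) = O*sqrt(-9 + O) (u(a, O) = sqrt(-9 + O)*O = O*sqrt(-9 + O))
l + u(8, 11)/(M(18) - 350) = 80 + (11*sqrt(-9 + 11))/(18 - 350) = 80 + (11*sqrt(2))/(-332) = 80 - 11*sqrt(2)/332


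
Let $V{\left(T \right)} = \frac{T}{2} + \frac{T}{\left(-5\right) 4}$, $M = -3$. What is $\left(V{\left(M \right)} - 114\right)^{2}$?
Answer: $\frac{5322249}{400} \approx 13306.0$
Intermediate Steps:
$V{\left(T \right)} = \frac{9 T}{20}$ ($V{\left(T \right)} = T \frac{1}{2} + \frac{T}{-20} = \frac{T}{2} + T \left(- \frac{1}{20}\right) = \frac{T}{2} - \frac{T}{20} = \frac{9 T}{20}$)
$\left(V{\left(M \right)} - 114\right)^{2} = \left(\frac{9}{20} \left(-3\right) - 114\right)^{2} = \left(- \frac{27}{20} - 114\right)^{2} = \left(- \frac{2307}{20}\right)^{2} = \frac{5322249}{400}$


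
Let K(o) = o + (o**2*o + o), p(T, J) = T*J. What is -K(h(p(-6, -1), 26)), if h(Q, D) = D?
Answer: -17628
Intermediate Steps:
p(T, J) = J*T
K(o) = o**3 + 2*o (K(o) = o + (o**3 + o) = o + (o + o**3) = o**3 + 2*o)
-K(h(p(-6, -1), 26)) = -26*(2 + 26**2) = -26*(2 + 676) = -26*678 = -1*17628 = -17628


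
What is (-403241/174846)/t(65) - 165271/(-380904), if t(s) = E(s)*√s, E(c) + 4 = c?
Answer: 165271/380904 - 403241*√65/693264390 ≈ 0.42920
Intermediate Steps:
E(c) = -4 + c
t(s) = √s*(-4 + s) (t(s) = (-4 + s)*√s = √s*(-4 + s))
(-403241/174846)/t(65) - 165271/(-380904) = (-403241/174846)/((√65*(-4 + 65))) - 165271/(-380904) = (-403241*1/174846)/((√65*61)) - 165271*(-1/380904) = -403241*√65/3965/174846 + 165271/380904 = -403241*√65/693264390 + 165271/380904 = 165271/380904 - 403241*√65/693264390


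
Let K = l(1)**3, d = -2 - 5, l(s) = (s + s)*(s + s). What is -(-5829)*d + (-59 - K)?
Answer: -40926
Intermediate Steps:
l(s) = 4*s**2 (l(s) = (2*s)*(2*s) = 4*s**2)
d = -7
K = 64 (K = (4*1**2)**3 = (4*1)**3 = 4**3 = 64)
-(-5829)*d + (-59 - K) = -(-5829)*(-7) + (-59 - 1*64) = -87*469 + (-59 - 64) = -40803 - 123 = -40926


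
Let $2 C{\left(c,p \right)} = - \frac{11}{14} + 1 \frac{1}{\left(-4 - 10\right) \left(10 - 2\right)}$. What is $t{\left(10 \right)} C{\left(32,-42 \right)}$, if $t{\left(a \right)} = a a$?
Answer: $- \frac{2225}{56} \approx -39.732$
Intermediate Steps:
$C{\left(c,p \right)} = - \frac{89}{224}$ ($C{\left(c,p \right)} = \frac{- \frac{11}{14} + 1 \frac{1}{\left(-4 - 10\right) \left(10 - 2\right)}}{2} = \frac{\left(-11\right) \frac{1}{14} + 1 \frac{1}{\left(-14\right) 8}}{2} = \frac{- \frac{11}{14} + 1 \frac{1}{-112}}{2} = \frac{- \frac{11}{14} + 1 \left(- \frac{1}{112}\right)}{2} = \frac{- \frac{11}{14} - \frac{1}{112}}{2} = \frac{1}{2} \left(- \frac{89}{112}\right) = - \frac{89}{224}$)
$t{\left(a \right)} = a^{2}$
$t{\left(10 \right)} C{\left(32,-42 \right)} = 10^{2} \left(- \frac{89}{224}\right) = 100 \left(- \frac{89}{224}\right) = - \frac{2225}{56}$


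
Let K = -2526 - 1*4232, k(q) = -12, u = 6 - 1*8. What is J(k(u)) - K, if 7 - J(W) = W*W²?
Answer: 8493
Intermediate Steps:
u = -2 (u = 6 - 8 = -2)
K = -6758 (K = -2526 - 4232 = -6758)
J(W) = 7 - W³ (J(W) = 7 - W*W² = 7 - W³)
J(k(u)) - K = (7 - 1*(-12)³) - 1*(-6758) = (7 - 1*(-1728)) + 6758 = (7 + 1728) + 6758 = 1735 + 6758 = 8493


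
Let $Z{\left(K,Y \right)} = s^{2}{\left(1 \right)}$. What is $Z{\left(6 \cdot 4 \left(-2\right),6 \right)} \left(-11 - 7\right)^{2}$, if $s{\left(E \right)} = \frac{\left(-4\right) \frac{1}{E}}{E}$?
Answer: $5184$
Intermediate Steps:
$s{\left(E \right)} = - \frac{4}{E^{2}}$
$Z{\left(K,Y \right)} = 16$ ($Z{\left(K,Y \right)} = \left(- 4 \cdot 1^{-2}\right)^{2} = \left(\left(-4\right) 1\right)^{2} = \left(-4\right)^{2} = 16$)
$Z{\left(6 \cdot 4 \left(-2\right),6 \right)} \left(-11 - 7\right)^{2} = 16 \left(-11 - 7\right)^{2} = 16 \left(-18\right)^{2} = 16 \cdot 324 = 5184$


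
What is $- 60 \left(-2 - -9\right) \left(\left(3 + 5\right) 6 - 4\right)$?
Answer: $-18480$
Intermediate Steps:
$- 60 \left(-2 - -9\right) \left(\left(3 + 5\right) 6 - 4\right) = - 60 \left(-2 + 9\right) \left(8 \cdot 6 - 4\right) = - 60 \cdot 7 \left(48 - 4\right) = - 60 \cdot 7 \cdot 44 = \left(-60\right) 308 = -18480$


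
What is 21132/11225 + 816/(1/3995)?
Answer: 36592623132/11225 ≈ 3.2599e+6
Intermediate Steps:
21132/11225 + 816/(1/3995) = 21132*(1/11225) + 816/(1/3995) = 21132/11225 + 816*3995 = 21132/11225 + 3259920 = 36592623132/11225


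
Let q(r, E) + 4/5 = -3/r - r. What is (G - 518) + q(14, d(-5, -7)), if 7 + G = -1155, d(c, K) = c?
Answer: -118651/70 ≈ -1695.0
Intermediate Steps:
q(r, E) = -4/5 - r - 3/r (q(r, E) = -4/5 + (-3/r - r) = -4/5 + (-r - 3/r) = -4/5 - r - 3/r)
G = -1162 (G = -7 - 1155 = -1162)
(G - 518) + q(14, d(-5, -7)) = (-1162 - 518) + (-4/5 - 1*14 - 3/14) = -1680 + (-4/5 - 14 - 3*1/14) = -1680 + (-4/5 - 14 - 3/14) = -1680 - 1051/70 = -118651/70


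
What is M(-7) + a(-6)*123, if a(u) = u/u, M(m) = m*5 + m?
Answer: 81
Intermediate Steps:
M(m) = 6*m (M(m) = 5*m + m = 6*m)
a(u) = 1
M(-7) + a(-6)*123 = 6*(-7) + 1*123 = -42 + 123 = 81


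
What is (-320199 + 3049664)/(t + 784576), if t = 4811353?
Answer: 2729465/5595929 ≈ 0.48776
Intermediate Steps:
(-320199 + 3049664)/(t + 784576) = (-320199 + 3049664)/(4811353 + 784576) = 2729465/5595929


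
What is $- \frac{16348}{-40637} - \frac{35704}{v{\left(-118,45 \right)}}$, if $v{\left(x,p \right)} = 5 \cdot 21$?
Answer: $- \frac{1449186908}{4266885} \approx -339.64$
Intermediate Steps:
$v{\left(x,p \right)} = 105$
$- \frac{16348}{-40637} - \frac{35704}{v{\left(-118,45 \right)}} = - \frac{16348}{-40637} - \frac{35704}{105} = \left(-16348\right) \left(- \frac{1}{40637}\right) - \frac{35704}{105} = \frac{16348}{40637} - \frac{35704}{105} = - \frac{1449186908}{4266885}$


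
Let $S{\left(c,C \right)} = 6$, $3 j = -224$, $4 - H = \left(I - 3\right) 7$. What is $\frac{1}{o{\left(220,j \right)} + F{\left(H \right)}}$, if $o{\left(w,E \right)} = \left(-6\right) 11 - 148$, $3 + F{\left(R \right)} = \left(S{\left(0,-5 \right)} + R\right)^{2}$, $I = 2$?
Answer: $\frac{1}{72} \approx 0.013889$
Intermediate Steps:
$H = 11$ ($H = 4 - \left(2 - 3\right) 7 = 4 - \left(-1\right) 7 = 4 - -7 = 4 + 7 = 11$)
$j = - \frac{224}{3}$ ($j = \frac{1}{3} \left(-224\right) = - \frac{224}{3} \approx -74.667$)
$F{\left(R \right)} = -3 + \left(6 + R\right)^{2}$
$o{\left(w,E \right)} = -214$ ($o{\left(w,E \right)} = -66 - 148 = -214$)
$\frac{1}{o{\left(220,j \right)} + F{\left(H \right)}} = \frac{1}{-214 - \left(3 - \left(6 + 11\right)^{2}\right)} = \frac{1}{-214 - \left(3 - 17^{2}\right)} = \frac{1}{-214 + \left(-3 + 289\right)} = \frac{1}{-214 + 286} = \frac{1}{72}$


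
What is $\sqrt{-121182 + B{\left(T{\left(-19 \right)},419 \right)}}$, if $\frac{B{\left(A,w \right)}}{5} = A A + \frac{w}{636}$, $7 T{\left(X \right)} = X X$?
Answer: $\frac{i \sqrt{534556793667}}{2226} \approx 328.45 i$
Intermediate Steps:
$T{\left(X \right)} = \frac{X^{2}}{7}$ ($T{\left(X \right)} = \frac{X X}{7} = \frac{X^{2}}{7}$)
$B{\left(A,w \right)} = 5 A^{2} + \frac{5 w}{636}$ ($B{\left(A,w \right)} = 5 \left(A A + \frac{w}{636}\right) = 5 \left(A^{2} + \frac{w}{636}\right) = 5 A^{2} + \frac{5 w}{636}$)
$\sqrt{-121182 + B{\left(T{\left(-19 \right)},419 \right)}} = \sqrt{-121182 + \left(5 \left(\frac{\left(-19\right)^{2}}{7}\right)^{2} + \frac{5}{636} \cdot 419\right)} = \sqrt{-121182 + \left(5 \left(\frac{1}{7} \cdot 361\right)^{2} + \frac{2095}{636}\right)} = \sqrt{-121182 + \left(5 \left(\frac{361}{7}\right)^{2} + \frac{2095}{636}\right)} = \sqrt{-121182 + \left(5 \cdot \frac{130321}{49} + \frac{2095}{636}\right)} = \sqrt{-121182 + \left(\frac{651605}{49} + \frac{2095}{636}\right)} = \sqrt{-121182 + \frac{414523435}{31164}} = \sqrt{- \frac{3361992413}{31164}} = \frac{i \sqrt{534556793667}}{2226}$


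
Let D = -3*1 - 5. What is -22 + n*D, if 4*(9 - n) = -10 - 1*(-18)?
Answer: -78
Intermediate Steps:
n = 7 (n = 9 - (-10 - 1*(-18))/4 = 9 - (-10 + 18)/4 = 9 - 1/4*8 = 9 - 2 = 7)
D = -8 (D = -3 - 5 = -8)
-22 + n*D = -22 + 7*(-8) = -22 - 56 = -78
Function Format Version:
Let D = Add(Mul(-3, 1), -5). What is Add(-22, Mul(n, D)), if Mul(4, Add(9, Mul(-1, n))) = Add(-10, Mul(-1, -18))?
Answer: -78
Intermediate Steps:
n = 7 (n = Add(9, Mul(Rational(-1, 4), Add(-10, Mul(-1, -18)))) = Add(9, Mul(Rational(-1, 4), Add(-10, 18))) = Add(9, Mul(Rational(-1, 4), 8)) = Add(9, -2) = 7)
D = -8 (D = Add(-3, -5) = -8)
Add(-22, Mul(n, D)) = Add(-22, Mul(7, -8)) = Add(-22, -56) = -78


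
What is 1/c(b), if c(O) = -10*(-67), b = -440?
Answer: 1/670 ≈ 0.0014925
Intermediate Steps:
c(O) = 670
1/c(b) = 1/670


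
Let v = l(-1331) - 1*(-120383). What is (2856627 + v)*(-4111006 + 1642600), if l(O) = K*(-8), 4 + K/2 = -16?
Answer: -7349259235980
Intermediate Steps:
K = -40 (K = -8 + 2*(-16) = -8 - 32 = -40)
l(O) = 320 (l(O) = -40*(-8) = 320)
v = 120703 (v = 320 - 1*(-120383) = 320 + 120383 = 120703)
(2856627 + v)*(-4111006 + 1642600) = (2856627 + 120703)*(-4111006 + 1642600) = 2977330*(-2468406) = -7349259235980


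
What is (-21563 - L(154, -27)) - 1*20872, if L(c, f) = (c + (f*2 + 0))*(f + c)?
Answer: -55135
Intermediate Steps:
L(c, f) = (c + f)*(c + 2*f) (L(c, f) = (c + (2*f + 0))*(c + f) = (c + 2*f)*(c + f) = (c + f)*(c + 2*f))
(-21563 - L(154, -27)) - 1*20872 = (-21563 - (154² + 2*(-27)² + 3*154*(-27))) - 1*20872 = (-21563 - (23716 + 2*729 - 12474)) - 20872 = (-21563 - (23716 + 1458 - 12474)) - 20872 = (-21563 - 1*12700) - 20872 = (-21563 - 12700) - 20872 = -34263 - 20872 = -55135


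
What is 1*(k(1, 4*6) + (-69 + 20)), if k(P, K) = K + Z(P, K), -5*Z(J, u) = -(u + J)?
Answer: -20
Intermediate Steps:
Z(J, u) = J/5 + u/5 (Z(J, u) = -(-1)*(u + J)/5 = -(-1)*(J + u)/5 = -(-J - u)/5 = J/5 + u/5)
k(P, K) = P/5 + 6*K/5 (k(P, K) = K + (P/5 + K/5) = K + (K/5 + P/5) = P/5 + 6*K/5)
1*(k(1, 4*6) + (-69 + 20)) = 1*(((⅕)*1 + 6*(4*6)/5) + (-69 + 20)) = 1*((⅕ + (6/5)*24) - 49) = 1*((⅕ + 144/5) - 49) = 1*(29 - 49) = 1*(-20) = -20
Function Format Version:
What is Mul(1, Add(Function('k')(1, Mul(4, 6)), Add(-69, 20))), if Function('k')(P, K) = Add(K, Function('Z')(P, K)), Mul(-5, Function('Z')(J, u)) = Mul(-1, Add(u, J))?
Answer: -20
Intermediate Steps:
Function('Z')(J, u) = Add(Mul(Rational(1, 5), J), Mul(Rational(1, 5), u)) (Function('Z')(J, u) = Mul(Rational(-1, 5), Mul(-1, Add(u, J))) = Mul(Rational(-1, 5), Mul(-1, Add(J, u))) = Mul(Rational(-1, 5), Add(Mul(-1, J), Mul(-1, u))) = Add(Mul(Rational(1, 5), J), Mul(Rational(1, 5), u)))
Function('k')(P, K) = Add(Mul(Rational(1, 5), P), Mul(Rational(6, 5), K)) (Function('k')(P, K) = Add(K, Add(Mul(Rational(1, 5), P), Mul(Rational(1, 5), K))) = Add(K, Add(Mul(Rational(1, 5), K), Mul(Rational(1, 5), P))) = Add(Mul(Rational(1, 5), P), Mul(Rational(6, 5), K)))
Mul(1, Add(Function('k')(1, Mul(4, 6)), Add(-69, 20))) = Mul(1, Add(Add(Mul(Rational(1, 5), 1), Mul(Rational(6, 5), Mul(4, 6))), Add(-69, 20))) = Mul(1, Add(Add(Rational(1, 5), Mul(Rational(6, 5), 24)), -49)) = Mul(1, Add(Add(Rational(1, 5), Rational(144, 5)), -49)) = Mul(1, Add(29, -49)) = Mul(1, -20) = -20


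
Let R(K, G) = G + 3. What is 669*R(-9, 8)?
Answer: 7359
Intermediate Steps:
R(K, G) = 3 + G
669*R(-9, 8) = 669*(3 + 8) = 669*11 = 7359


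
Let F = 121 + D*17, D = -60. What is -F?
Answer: 899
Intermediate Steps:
F = -899 (F = 121 - 60*17 = 121 - 1020 = -899)
-F = -1*(-899) = 899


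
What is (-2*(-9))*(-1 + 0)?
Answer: -18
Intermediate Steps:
(-2*(-9))*(-1 + 0) = 18*(-1) = -18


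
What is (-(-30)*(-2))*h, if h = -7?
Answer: 420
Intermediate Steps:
(-(-30)*(-2))*h = -(-30)*(-2)*(-7) = -6*10*(-7) = -60*(-7) = 420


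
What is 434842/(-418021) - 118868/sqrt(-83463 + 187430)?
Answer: -434842/418021 - 118868*sqrt(103967)/103967 ≈ -369.69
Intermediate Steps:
434842/(-418021) - 118868/sqrt(-83463 + 187430) = 434842*(-1/418021) - 118868*sqrt(103967)/103967 = -434842/418021 - 118868*sqrt(103967)/103967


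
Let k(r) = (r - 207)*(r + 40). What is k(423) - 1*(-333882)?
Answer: 433890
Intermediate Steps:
k(r) = (-207 + r)*(40 + r)
k(423) - 1*(-333882) = (-8280 + 423**2 - 167*423) - 1*(-333882) = (-8280 + 178929 - 70641) + 333882 = 100008 + 333882 = 433890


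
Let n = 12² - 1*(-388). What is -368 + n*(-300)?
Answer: -159968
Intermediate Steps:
n = 532 (n = 144 + 388 = 532)
-368 + n*(-300) = -368 + 532*(-300) = -368 - 159600 = -159968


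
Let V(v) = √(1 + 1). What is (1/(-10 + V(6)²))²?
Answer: 1/64 ≈ 0.015625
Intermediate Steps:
V(v) = √2
(1/(-10 + V(6)²))² = (1/(-10 + (√2)²))² = (1/(-10 + 2))² = (1/(-8))² = (-⅛)² = 1/64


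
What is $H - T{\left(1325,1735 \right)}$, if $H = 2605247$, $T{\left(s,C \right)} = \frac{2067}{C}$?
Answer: $\frac{4520101478}{1735} \approx 2.6052 \cdot 10^{6}$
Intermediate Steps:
$H - T{\left(1325,1735 \right)} = 2605247 - \frac{2067}{1735} = \frac{4520101478}{1735}$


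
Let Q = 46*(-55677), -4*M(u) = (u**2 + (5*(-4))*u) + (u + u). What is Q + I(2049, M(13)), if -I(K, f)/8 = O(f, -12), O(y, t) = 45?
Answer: -2561502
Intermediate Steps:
M(u) = -u**2/4 + 9*u/2 (M(u) = -((u**2 + (5*(-4))*u) + (u + u))/4 = -((u**2 - 20*u) + 2*u)/4 = -(u**2 - 18*u)/4 = -u**2/4 + 9*u/2)
Q = -2561142
I(K, f) = -360 (I(K, f) = -8*45 = -360)
Q + I(2049, M(13)) = -2561142 - 360 = -2561502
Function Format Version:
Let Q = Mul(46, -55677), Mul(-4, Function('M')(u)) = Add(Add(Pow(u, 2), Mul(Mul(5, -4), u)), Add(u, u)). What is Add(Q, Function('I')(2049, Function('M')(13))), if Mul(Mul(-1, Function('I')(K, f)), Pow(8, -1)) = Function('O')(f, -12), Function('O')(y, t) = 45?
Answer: -2561502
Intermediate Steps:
Function('M')(u) = Add(Mul(Rational(-1, 4), Pow(u, 2)), Mul(Rational(9, 2), u)) (Function('M')(u) = Mul(Rational(-1, 4), Add(Add(Pow(u, 2), Mul(Mul(5, -4), u)), Add(u, u))) = Mul(Rational(-1, 4), Add(Add(Pow(u, 2), Mul(-20, u)), Mul(2, u))) = Mul(Rational(-1, 4), Add(Pow(u, 2), Mul(-18, u))) = Add(Mul(Rational(-1, 4), Pow(u, 2)), Mul(Rational(9, 2), u)))
Q = -2561142
Function('I')(K, f) = -360 (Function('I')(K, f) = Mul(-8, 45) = -360)
Add(Q, Function('I')(2049, Function('M')(13))) = Add(-2561142, -360) = -2561502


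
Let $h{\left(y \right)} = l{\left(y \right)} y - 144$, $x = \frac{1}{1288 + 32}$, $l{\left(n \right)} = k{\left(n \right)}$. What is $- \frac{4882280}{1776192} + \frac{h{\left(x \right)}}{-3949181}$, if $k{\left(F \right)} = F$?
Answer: $- \frac{15906620103852241}{5786965551470400} \approx -2.7487$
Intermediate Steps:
$l{\left(n \right)} = n$
$x = \frac{1}{1320} \approx 0.00075758$
$h{\left(y \right)} = -144 + y^{2}$ ($h{\left(y \right)} = y y - 144 = y^{2} - 144 = -144 + y^{2}$)
$- \frac{4882280}{1776192} + \frac{h{\left(x \right)}}{-3949181} = - \frac{4882280}{1776192} + \frac{-144 + \left(\frac{1}{1320}\right)^{2}}{-3949181} = \left(-4882280\right) \frac{1}{1776192} + \left(-144 + \frac{1}{1742400}\right) \left(- \frac{1}{3949181}\right) = - \frac{610285}{222024} - - \frac{250905599}{6881052974400} = - \frac{610285}{222024} + \frac{250905599}{6881052974400} = - \frac{15906620103852241}{5786965551470400}$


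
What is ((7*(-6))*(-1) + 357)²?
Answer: 159201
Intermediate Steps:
((7*(-6))*(-1) + 357)² = (-42*(-1) + 357)² = (42 + 357)² = 399² = 159201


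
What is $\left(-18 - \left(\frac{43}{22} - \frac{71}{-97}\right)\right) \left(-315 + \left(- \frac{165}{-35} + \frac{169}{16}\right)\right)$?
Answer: $\frac{1481903505}{239008} \approx 6200.2$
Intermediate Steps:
$\left(-18 - \left(\frac{43}{22} - \frac{71}{-97}\right)\right) \left(-315 + \left(- \frac{165}{-35} + \frac{169}{16}\right)\right) = \left(-18 - \left(43 \cdot \frac{1}{22} - - \frac{71}{97}\right)\right) \left(-315 + \left(\left(-165\right) \left(- \frac{1}{35}\right) + 169 \cdot \frac{1}{16}\right)\right) = \left(-18 - \left(\frac{43}{22} + \frac{71}{97}\right)\right) \left(-315 + \left(\frac{33}{7} + \frac{169}{16}\right)\right) = \left(-18 - \frac{5733}{2134}\right) \left(-315 + \frac{1711}{112}\right) = \left(-18 - \frac{5733}{2134}\right) \left(- \frac{33569}{112}\right) = \left(- \frac{44145}{2134}\right) \left(- \frac{33569}{112}\right) = \frac{1481903505}{239008}$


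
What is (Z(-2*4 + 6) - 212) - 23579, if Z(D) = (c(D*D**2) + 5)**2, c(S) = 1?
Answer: -23755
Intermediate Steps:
Z(D) = 36 (Z(D) = (1 + 5)**2 = 6**2 = 36)
(Z(-2*4 + 6) - 212) - 23579 = (36 - 212) - 23579 = -176 - 23579 = -23755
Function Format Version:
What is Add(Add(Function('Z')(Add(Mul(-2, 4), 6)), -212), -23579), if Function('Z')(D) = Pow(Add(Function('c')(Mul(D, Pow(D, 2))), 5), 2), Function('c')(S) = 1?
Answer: -23755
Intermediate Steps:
Function('Z')(D) = 36 (Function('Z')(D) = Pow(Add(1, 5), 2) = Pow(6, 2) = 36)
Add(Add(Function('Z')(Add(Mul(-2, 4), 6)), -212), -23579) = Add(Add(36, -212), -23579) = Add(-176, -23579) = -23755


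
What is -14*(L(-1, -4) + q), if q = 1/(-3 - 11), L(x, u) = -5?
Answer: 71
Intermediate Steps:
q = -1/14 (q = 1/(-14) = -1/14 ≈ -0.071429)
-14*(L(-1, -4) + q) = -14*(-5 - 1/14) = -14*(-71/14) = 71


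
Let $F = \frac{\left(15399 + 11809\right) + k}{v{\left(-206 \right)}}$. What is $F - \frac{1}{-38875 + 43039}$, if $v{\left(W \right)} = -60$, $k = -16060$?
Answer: $- \frac{3868361}{20820} \approx -185.8$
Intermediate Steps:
$F = - \frac{929}{5}$ ($F = \frac{\left(15399 + 11809\right) - 16060}{-60} = \left(27208 - 16060\right) \left(- \frac{1}{60}\right) = 11148 \left(- \frac{1}{60}\right) = - \frac{929}{5} \approx -185.8$)
$F - \frac{1}{-38875 + 43039} = - \frac{929}{5} - \frac{1}{-38875 + 43039} = - \frac{929}{5} - \frac{1}{4164} = - \frac{3868361}{20820}$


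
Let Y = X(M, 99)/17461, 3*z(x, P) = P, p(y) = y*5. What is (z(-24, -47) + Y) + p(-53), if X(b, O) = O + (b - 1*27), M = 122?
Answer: -14701580/52383 ≈ -280.66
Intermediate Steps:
p(y) = 5*y
X(b, O) = -27 + O + b (X(b, O) = O + (b - 27) = O + (-27 + b) = -27 + O + b)
z(x, P) = P/3
Y = 194/17461 (Y = (-27 + 99 + 122)/17461 = 194*(1/17461) = 194/17461 ≈ 0.011110)
(z(-24, -47) + Y) + p(-53) = ((1/3)*(-47) + 194/17461) + 5*(-53) = (-47/3 + 194/17461) - 265 = -820085/52383 - 265 = -14701580/52383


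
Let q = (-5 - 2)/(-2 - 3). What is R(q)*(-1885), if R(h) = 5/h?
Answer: -47125/7 ≈ -6732.1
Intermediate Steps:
q = 7/5 (q = -7/(-5) = -7*(-⅕) = 7/5 ≈ 1.4000)
R(q)*(-1885) = (5/(7/5))*(-1885) = (5*(5/7))*(-1885) = (25/7)*(-1885) = -47125/7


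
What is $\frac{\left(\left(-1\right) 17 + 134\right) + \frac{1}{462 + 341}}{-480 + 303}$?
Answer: $- \frac{93952}{142131} \approx -0.66102$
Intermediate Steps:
$\frac{\left(\left(-1\right) 17 + 134\right) + \frac{1}{462 + 341}}{-480 + 303} = \frac{\left(-17 + 134\right) + \frac{1}{803}}{-177} = \left(117 + \frac{1}{803}\right) \left(- \frac{1}{177}\right) = \frac{93952}{803} \left(- \frac{1}{177}\right) = - \frac{93952}{142131}$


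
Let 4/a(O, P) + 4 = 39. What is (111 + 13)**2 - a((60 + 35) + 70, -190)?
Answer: 538156/35 ≈ 15376.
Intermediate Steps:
a(O, P) = 4/35 (a(O, P) = 4/(-4 + 39) = 4/35)
(111 + 13)**2 - a((60 + 35) + 70, -190) = (111 + 13)**2 - 1*4/35 = 124**2 - 4/35 = 15376 - 4/35 = 538156/35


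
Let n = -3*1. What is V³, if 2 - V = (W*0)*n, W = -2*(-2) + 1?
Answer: 8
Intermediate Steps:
n = -3
W = 5 (W = 4 + 1 = 5)
V = 2 (V = 2 - 5*0*(-3) = 2 - 0*(-3) = 2 - 1*0 = 2 + 0 = 2)
V³ = 2³ = 8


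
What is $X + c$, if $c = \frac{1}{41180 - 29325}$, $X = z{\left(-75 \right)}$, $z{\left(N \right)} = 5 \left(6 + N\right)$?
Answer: $- \frac{4089974}{11855} \approx -345.0$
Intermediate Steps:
$z{\left(N \right)} = 30 + 5 N$
$X = -345$ ($X = 30 + 5 \left(-75\right) = 30 - 375 = -345$)
$c = \frac{1}{11855} \approx 8.4353 \cdot 10^{-5}$
$X + c = -345 + \frac{1}{11855} = - \frac{4089974}{11855}$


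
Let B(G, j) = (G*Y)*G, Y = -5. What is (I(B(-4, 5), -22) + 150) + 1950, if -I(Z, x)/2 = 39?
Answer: 2022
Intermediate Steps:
B(G, j) = -5*G² (B(G, j) = (G*(-5))*G = (-5*G)*G = -5*G²)
I(Z, x) = -78 (I(Z, x) = -2*39 = -78)
(I(B(-4, 5), -22) + 150) + 1950 = (-78 + 150) + 1950 = 72 + 1950 = 2022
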